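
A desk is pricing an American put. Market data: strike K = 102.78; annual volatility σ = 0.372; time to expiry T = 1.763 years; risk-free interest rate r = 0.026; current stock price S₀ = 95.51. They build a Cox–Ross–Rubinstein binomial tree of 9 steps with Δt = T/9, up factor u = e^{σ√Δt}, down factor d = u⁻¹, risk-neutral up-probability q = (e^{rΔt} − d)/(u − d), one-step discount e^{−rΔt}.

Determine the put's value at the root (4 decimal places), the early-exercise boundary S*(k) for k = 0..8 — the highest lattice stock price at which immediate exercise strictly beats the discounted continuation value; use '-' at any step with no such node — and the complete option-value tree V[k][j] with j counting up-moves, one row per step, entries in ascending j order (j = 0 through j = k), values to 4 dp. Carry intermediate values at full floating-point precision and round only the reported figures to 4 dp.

price = 21.1077
boundary = - - - 58.2822 49.4347 58.2822 49.4347 58.2822 68.7132
tree:
21.1077
27.8959 13.8131
35.8008 19.4370 7.7301
44.4978 26.5492 11.7654 3.3419
53.3453 35.0424 17.4240 5.6219 0.8515
60.8498 44.4978 24.9424 9.2807 1.6282 0.0000
67.2150 53.3453 34.2147 14.9365 3.1135 0.0000 0.0000
72.6139 60.8498 44.4978 23.1885 5.9535 0.0000 0.0000 0.0000
77.1933 67.2150 53.3453 34.0668 11.3843 0.0000 0.0000 0.0000 0.0000
81.0775 72.6139 60.8498 44.4978 21.7689 0.0000 0.0000 0.0000 0.0000 0.0000

Δt=0.19589, u=1.17897, d=0.84819, q=0.47437, disc=e^(-rΔt)=0.99492
k=9 terminal: V=max(K-S,0) → 81.0775 72.6139 60.8498 44.4978 21.7689 0.0000 0.0000 0.0000 0.0000 0.0000
k=8: j=0 S=25.5867 intr=77.1933 cont=76.6712 V=77.1933[EX]; j=1 S=35.5650 intr=67.2150 cont=66.6928 V=67.2150[EX]; j=2 S=49.4347 intr=53.3453 cont=52.8232 V=53.3453[EX]; j=3 S=68.7132 intr=34.0668 cont=33.5446 V=34.0668[EX]; j=4 S=95.5100 intr=7.2700 cont=11.3843 V=11.3843[hold]; j=5 S=132.7570 intr=0.0000 cont=0.0000 V=0.0000[hold]; j=6 S=184.5296 intr=0.0000 cont=0.0000 V=0.0000[hold]; j=7 S=256.4925 intr=0.0000 cont=0.0000 V=0.0000[hold]; j=8 S=356.5195 intr=0.0000 cont=0.0000 V=0.0000[hold]  S*(8)=68.7132
k=7: j=0 S=30.1661 intr=72.6139 cont=72.0918 V=72.6139[EX]; j=1 S=41.9302 intr=60.8498 cont=60.3276 V=60.8498[EX]; j=2 S=58.2822 intr=44.4978 cont=43.9757 V=44.4978[EX]; j=3 S=81.0111 intr=21.7689 cont=23.1885 V=23.1885[hold]; j=4 S=112.6038 intr=0.0000 cont=5.9535 V=5.9535[hold]; j=5 S=156.5171 intr=0.0000 cont=0.0000 V=0.0000[hold]; j=6 S=217.5556 intr=0.0000 cont=0.0000 V=0.0000[hold]; j=7 S=302.3980 intr=0.0000 cont=0.0000 V=0.0000[hold]  S*(7)=58.2822
k=6: j=0 S=35.5650 intr=67.2150 cont=66.6928 V=67.2150[EX]; j=1 S=49.4347 intr=53.3453 cont=52.8232 V=53.3453[EX]; j=2 S=68.7132 intr=34.0668 cont=34.2147 V=34.2147[hold]; j=3 S=95.5100 intr=7.2700 cont=14.9365 V=14.9365[hold]; j=4 S=132.7570 intr=0.0000 cont=3.1135 V=3.1135[hold]; j=5 S=184.5296 intr=0.0000 cont=0.0000 V=0.0000[hold]; j=6 S=256.4925 intr=0.0000 cont=0.0000 V=0.0000[hold]  S*(6)=49.4347
k=5: j=0 S=41.9302 intr=60.8498 cont=60.3276 V=60.8498[EX]; j=1 S=58.2822 intr=44.4978 cont=44.0454 V=44.4978[EX]; j=2 S=81.0111 intr=21.7689 cont=24.9424 V=24.9424[hold]; j=3 S=112.6038 intr=0.0000 cont=9.2807 V=9.2807[hold]; j=4 S=156.5171 intr=0.0000 cont=1.6282 V=1.6282[hold]; j=5 S=217.5556 intr=0.0000 cont=0.0000 V=0.0000[hold]  S*(5)=58.2822
k=4: j=0 S=49.4347 intr=53.3453 cont=52.8232 V=53.3453[EX]; j=1 S=68.7132 intr=34.0668 cont=35.0424 V=35.0424[hold]; j=2 S=95.5100 intr=7.2700 cont=17.4240 V=17.4240[hold]; j=3 S=132.7570 intr=0.0000 cont=5.6219 V=5.6219[hold]; j=4 S=184.5296 intr=0.0000 cont=0.8515 V=0.8515[hold]  S*(4)=49.4347
k=3: j=0 S=58.2822 intr=44.4978 cont=44.4361 V=44.4978[EX]; j=1 S=81.0111 intr=21.7689 cont=26.5492 V=26.5492[hold]; j=2 S=112.6038 intr=0.0000 cont=11.7654 V=11.7654[hold]; j=3 S=156.5171 intr=0.0000 cont=3.3419 V=3.3419[hold]  S*(3)=58.2822
k=2: j=0 S=68.7132 intr=34.0668 cont=35.8008 V=35.8008[hold]; j=1 S=95.5100 intr=7.2700 cont=19.4370 V=19.4370[hold]; j=2 S=132.7570 intr=0.0000 cont=7.7301 V=7.7301[hold]  S*(2)=-
k=1: j=0 S=81.0111 intr=21.7689 cont=27.8959 V=27.8959[hold]; j=1 S=112.6038 intr=0.0000 cont=13.8131 V=13.8131[hold]  S*(1)=-
k=0: j=0 S=95.5100 intr=7.2700 cont=21.1077 V=21.1077[hold]  S*(0)=-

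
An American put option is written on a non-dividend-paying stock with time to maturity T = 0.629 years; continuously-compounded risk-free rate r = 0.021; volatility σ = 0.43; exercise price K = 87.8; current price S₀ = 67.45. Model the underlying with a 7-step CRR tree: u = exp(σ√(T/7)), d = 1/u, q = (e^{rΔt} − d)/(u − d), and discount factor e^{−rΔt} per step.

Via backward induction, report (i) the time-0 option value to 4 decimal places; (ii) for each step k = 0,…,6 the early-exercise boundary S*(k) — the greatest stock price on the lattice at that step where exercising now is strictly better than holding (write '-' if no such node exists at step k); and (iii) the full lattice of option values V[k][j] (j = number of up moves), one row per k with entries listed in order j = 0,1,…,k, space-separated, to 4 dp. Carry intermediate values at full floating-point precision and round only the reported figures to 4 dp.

price = 23.2020
boundary = - - 52.1222 45.8188 52.1222 59.2929 67.4500
tree:
23.2020
29.2555 16.6071
35.6778 22.2770 10.4095
41.9812 28.7895 15.1712 5.1906
47.5224 35.6778 21.2946 8.4669 1.5918
52.3934 41.9812 28.5071 13.4115 3.0384 0.0000
56.6753 47.5224 35.6778 20.3500 5.7997 0.0000 0.0000
60.4394 52.3934 41.9812 28.5071 11.0707 0.0000 0.0000 0.0000

Δt=0.08986, u=1.13757, d=0.87906, q=0.47513, disc=e^(-rΔt)=0.99811
k=7 terminal: V=max(K-S,0) → 60.4394 52.3934 41.9812 28.5071 11.0707 0.0000 0.0000 0.0000
k=6: j=0 S=31.1247 intr=56.6753 cont=56.5098 V=56.6753[EX]; j=1 S=40.2776 intr=47.5224 cont=47.3568 V=47.5224[EX]; j=2 S=52.1222 intr=35.6778 cont=35.5123 V=35.6778[EX]; j=3 S=67.4500 intr=20.3500 cont=20.1845 V=20.3500[EX]; j=4 S=87.2853 intr=0.5147 cont=5.7997 V=5.7997[hold]; j=5 S=112.9536 intr=0.0000 cont=0.0000 V=0.0000[hold]; j=6 S=146.1703 intr=0.0000 cont=0.0000 V=0.0000[hold]  S*(6)=67.4500
k=5: j=0 S=35.4066 intr=52.3934 cont=52.2279 V=52.3934[EX]; j=1 S=45.8188 intr=41.9812 cont=41.8157 V=41.9812[EX]; j=2 S=59.2929 intr=28.5071 cont=28.3416 V=28.5071[EX]; j=3 S=76.7293 intr=11.0707 cont=13.4115 V=13.4115[hold]; j=4 S=99.2934 intr=0.0000 cont=3.0384 V=3.0384[hold]; j=5 S=128.4930 intr=0.0000 cont=0.0000 V=0.0000[hold]  S*(5)=59.2929
k=4: j=0 S=40.2776 intr=47.5224 cont=47.3568 V=47.5224[EX]; j=1 S=52.1222 intr=35.6778 cont=35.5123 V=35.6778[EX]; j=2 S=67.4500 intr=20.3500 cont=21.2946 V=21.2946[hold]; j=3 S=87.2853 intr=0.5147 cont=8.4669 V=8.4669[hold]; j=4 S=112.9536 intr=0.0000 cont=1.5918 V=1.5918[hold]  S*(4)=52.1222
k=3: j=0 S=45.8188 intr=41.9812 cont=41.8157 V=41.9812[EX]; j=1 S=59.2929 intr=28.5071 cont=28.7895 V=28.7895[hold]; j=2 S=76.7293 intr=11.0707 cont=15.1712 V=15.1712[hold]; j=3 S=99.2934 intr=0.0000 cont=5.1906 V=5.1906[hold]  S*(3)=45.8188
k=2: j=0 S=52.1222 intr=35.6778 cont=35.6462 V=35.6778[EX]; j=1 S=67.4500 intr=20.3500 cont=22.2770 V=22.2770[hold]; j=2 S=87.2853 intr=0.5147 cont=10.4095 V=10.4095[hold]  S*(2)=52.1222
k=1: j=0 S=59.2929 intr=28.5071 cont=29.2555 V=29.2555[hold]; j=1 S=76.7293 intr=11.0707 cont=16.6071 V=16.6071[hold]  S*(1)=-
k=0: j=0 S=67.4500 intr=20.3500 cont=23.2020 V=23.2020[hold]  S*(0)=-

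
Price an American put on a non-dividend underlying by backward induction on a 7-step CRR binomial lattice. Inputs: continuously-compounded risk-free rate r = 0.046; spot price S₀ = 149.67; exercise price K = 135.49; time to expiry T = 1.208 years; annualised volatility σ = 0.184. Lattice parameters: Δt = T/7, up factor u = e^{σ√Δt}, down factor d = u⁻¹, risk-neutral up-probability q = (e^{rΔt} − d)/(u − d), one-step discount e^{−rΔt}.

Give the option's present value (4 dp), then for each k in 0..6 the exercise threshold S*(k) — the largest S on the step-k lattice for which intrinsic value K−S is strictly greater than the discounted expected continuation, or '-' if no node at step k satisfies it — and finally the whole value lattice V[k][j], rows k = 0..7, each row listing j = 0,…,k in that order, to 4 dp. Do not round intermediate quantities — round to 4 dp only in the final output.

Δt=0.17257, u=1.07943, d=0.92641, q=0.53298, disc=e^(-rΔt)=0.99209
k=7 terminal: V=max(K-S,0) → 47.8379 33.3597 16.4901 0.0000 0.0000 0.0000 0.0000 0.0000
k=6: j=0 S=94.6146 intr=40.8754 cont=39.8041 V=40.8754[EX]; j=1 S=110.2429 intr=25.2471 cont=24.1758 V=25.2471[EX]; j=2 S=128.4525 intr=7.0375 cont=7.6403 V=7.6403[hold]; j=3 S=149.6700 intr=0.0000 cont=0.0000 V=0.0000[hold]; j=4 S=174.3921 intr=0.0000 cont=0.0000 V=0.0000[hold]; j=5 S=203.1978 intr=0.0000 cont=0.0000 V=0.0000[hold]; j=6 S=236.7615 intr=0.0000 cont=0.0000 V=0.0000[hold]  S*(6)=110.2429
k=5: j=0 S=102.1303 intr=33.3597 cont=32.2884 V=33.3597[EX]; j=1 S=118.9999 intr=16.4901 cont=15.7375 V=16.4901[EX]; j=2 S=138.6560 intr=0.0000 cont=3.5399 V=3.5399[hold]; j=3 S=161.5589 intr=0.0000 cont=0.0000 V=0.0000[hold]; j=4 S=188.2448 intr=0.0000 cont=0.0000 V=0.0000[hold]; j=5 S=219.3386 intr=0.0000 cont=0.0000 V=0.0000[hold]  S*(5)=118.9999
k=4: j=0 S=110.2429 intr=25.2471 cont=24.1758 V=25.2471[EX]; j=1 S=128.4525 intr=7.0375 cont=9.5121 V=9.5121[hold]; j=2 S=149.6700 intr=0.0000 cont=1.6401 V=1.6401[hold]; j=3 S=174.3921 intr=0.0000 cont=0.0000 V=0.0000[hold]; j=4 S=203.1978 intr=0.0000 cont=0.0000 V=0.0000[hold]  S*(4)=110.2429
k=3: j=0 S=118.9999 intr=16.4901 cont=16.7273 V=16.7273[hold]; j=1 S=138.6560 intr=0.0000 cont=5.2744 V=5.2744[hold]; j=2 S=161.5589 intr=0.0000 cont=0.7599 V=0.7599[hold]; j=3 S=188.2448 intr=0.0000 cont=0.0000 V=0.0000[hold]  S*(3)=-
k=2: j=0 S=128.4525 intr=7.0375 cont=10.5391 V=10.5391[hold]; j=1 S=149.6700 intr=0.0000 cont=2.8456 V=2.8456[hold]; j=2 S=174.3921 intr=0.0000 cont=0.3521 V=0.3521[hold]  S*(2)=-
k=1: j=0 S=138.6560 intr=0.0000 cont=6.3877 V=6.3877[hold]; j=1 S=161.5589 intr=0.0000 cont=1.5046 V=1.5046[hold]  S*(1)=-
k=0: j=0 S=149.6700 intr=0.0000 cont=3.7552 V=3.7552[hold]  S*(0)=-

price = 3.7552
boundary = - - - - 110.2429 118.9999 110.2429
tree:
3.7552
6.3877 1.5046
10.5391 2.8456 0.3521
16.7273 5.2744 0.7599 0.0000
25.2471 9.5121 1.6401 0.0000 0.0000
33.3597 16.4901 3.5399 0.0000 0.0000 0.0000
40.8754 25.2471 7.6403 0.0000 0.0000 0.0000 0.0000
47.8379 33.3597 16.4901 0.0000 0.0000 0.0000 0.0000 0.0000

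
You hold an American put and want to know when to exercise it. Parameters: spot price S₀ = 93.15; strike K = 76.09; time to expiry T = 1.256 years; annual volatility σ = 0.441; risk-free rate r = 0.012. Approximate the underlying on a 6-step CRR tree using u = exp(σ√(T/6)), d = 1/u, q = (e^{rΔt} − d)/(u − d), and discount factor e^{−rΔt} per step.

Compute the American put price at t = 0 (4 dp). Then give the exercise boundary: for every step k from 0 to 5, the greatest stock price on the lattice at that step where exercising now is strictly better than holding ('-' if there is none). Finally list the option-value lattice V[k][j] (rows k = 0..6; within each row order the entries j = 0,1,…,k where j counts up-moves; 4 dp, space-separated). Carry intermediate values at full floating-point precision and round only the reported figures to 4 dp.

price = 9.4675
boundary = - - - - 41.5596 50.8510
tree:
9.4675
13.7755 4.3786
19.4670 7.0595 1.2033
26.5264 11.1498 2.2172 0.0000
34.5304 17.1210 4.0854 0.0000 0.0000
42.1241 25.2390 7.5277 0.0000 0.0000 0.0000
48.3302 34.5304 13.8704 0.0000 0.0000 0.0000 0.0000

params: Δt=0.20933 u=1.22357 d=0.81728 q=0.45592 e^(-rΔt)=0.99749
t_6 payoffs: 48.3302 34.5304 13.8704 0.0000 0.0000 0.0000 0.0000
t_5: node(5,0) S=33.9659 payoff=42.1241 vs cont=41.9332 → 42.1241 [stop]  node(5,1) S=50.8510 payoff=25.2390 vs cont=25.0481 → 25.2390 [stop]  node(5,2) S=76.1299 payoff=0.0000 vs cont=7.5277 → 7.5277 [wait]  node(5,3) S=113.9753 payoff=0.0000 vs cont=0.0000 → 0.0000 [wait]  node(5,4) S=170.6343 payoff=0.0000 vs cont=0.0000 → 0.0000 [wait]  node(5,5) S=255.4595 payoff=0.0000 vs cont=0.0000 → 0.0000 [wait]  ⇒ S*(5)=50.8510
t_4: node(4,0) S=41.5596 payoff=34.5304 vs cont=34.3395 → 34.5304 [stop]  node(4,1) S=62.2196 payoff=13.8704 vs cont=17.1210 → 17.1210 [wait]  node(4,2) S=93.1500 payoff=0.0000 vs cont=4.0854 → 4.0854 [wait]  node(4,3) S=139.4564 payoff=0.0000 vs cont=0.0000 → 0.0000 [wait]  node(4,4) S=208.7826 payoff=0.0000 vs cont=0.0000 → 0.0000 [wait]  ⇒ S*(4)=41.5596
t_3: node(3,0) S=50.8510 payoff=25.2390 vs cont=26.5264 → 26.5264 [wait]  node(3,1) S=76.1299 payoff=0.0000 vs cont=11.1498 → 11.1498 [wait]  node(3,2) S=113.9753 payoff=0.0000 vs cont=2.2172 → 2.2172 [wait]  node(3,3) S=170.6343 payoff=0.0000 vs cont=0.0000 → 0.0000 [wait]  ⇒ S*(3)=-
t_2: node(2,0) S=62.2196 payoff=13.8704 vs cont=19.4670 → 19.4670 [wait]  node(2,1) S=93.1500 payoff=0.0000 vs cont=7.0595 → 7.0595 [wait]  node(2,2) S=139.4564 payoff=0.0000 vs cont=1.2033 → 1.2033 [wait]  ⇒ S*(2)=-
t_1: node(1,0) S=76.1299 payoff=0.0000 vs cont=13.7755 → 13.7755 [wait]  node(1,1) S=113.9753 payoff=0.0000 vs cont=4.3786 → 4.3786 [wait]  ⇒ S*(1)=-
t_0: node(0,0) S=93.1500 payoff=0.0000 vs cont=9.4675 → 9.4675 [wait]  ⇒ S*(0)=-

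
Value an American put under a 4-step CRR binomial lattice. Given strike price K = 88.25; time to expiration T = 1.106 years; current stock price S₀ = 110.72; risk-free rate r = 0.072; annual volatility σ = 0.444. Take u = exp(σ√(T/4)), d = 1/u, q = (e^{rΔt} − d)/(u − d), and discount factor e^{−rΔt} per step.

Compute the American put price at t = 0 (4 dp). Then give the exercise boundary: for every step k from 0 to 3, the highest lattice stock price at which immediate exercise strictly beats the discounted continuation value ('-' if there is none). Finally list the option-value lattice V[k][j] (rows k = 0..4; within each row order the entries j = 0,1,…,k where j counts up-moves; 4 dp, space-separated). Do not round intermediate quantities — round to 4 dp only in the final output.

price = 7.7571
boundary = - - - 54.9594
tree:
7.7571
13.0680 2.4300
21.3420 4.8092 0.0000
33.2906 9.5181 0.0000 0.0000
44.7341 18.8376 0.0000 0.0000 0.0000

Δt=0.27650, u=1.26297, d=0.79178, q=0.48457, disc=e^(-rΔt)=0.98029
k=4 terminal: V=max(K-S,0) → 44.7341 18.8376 0.0000 0.0000 0.0000
k=3: j=0 S=54.9594 intr=33.2906 cont=31.5511 V=33.2906[EX]; j=1 S=87.6661 intr=0.5839 cont=9.5181 V=9.5181[hold]; j=2 S=139.8365 intr=0.0000 cont=0.0000 V=0.0000[hold]; j=3 S=223.0539 intr=0.0000 cont=0.0000 V=0.0000[hold]  S*(3)=54.9594
k=2: j=0 S=69.4124 intr=18.8376 cont=21.3420 V=21.3420[hold]; j=1 S=110.7200 intr=0.0000 cont=4.8092 V=4.8092[hold]; j=2 S=176.6100 intr=0.0000 cont=0.0000 V=0.0000[hold]  S*(2)=-
k=1: j=0 S=87.6661 intr=0.5839 cont=13.0680 V=13.0680[hold]; j=1 S=139.8365 intr=0.0000 cont=2.4300 V=2.4300[hold]  S*(1)=-
k=0: j=0 S=110.7200 intr=0.0000 cont=7.7571 V=7.7571[hold]  S*(0)=-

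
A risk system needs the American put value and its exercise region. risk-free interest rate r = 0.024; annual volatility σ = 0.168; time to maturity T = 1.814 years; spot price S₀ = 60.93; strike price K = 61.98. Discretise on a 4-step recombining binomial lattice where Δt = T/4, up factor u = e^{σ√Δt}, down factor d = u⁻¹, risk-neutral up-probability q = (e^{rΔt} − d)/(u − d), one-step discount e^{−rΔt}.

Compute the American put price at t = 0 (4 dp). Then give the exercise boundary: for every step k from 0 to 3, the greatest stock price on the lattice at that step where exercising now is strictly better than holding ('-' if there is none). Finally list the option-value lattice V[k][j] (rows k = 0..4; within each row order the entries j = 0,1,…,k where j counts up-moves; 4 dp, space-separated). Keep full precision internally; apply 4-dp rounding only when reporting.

price = 4.9611
boundary = - - 48.5918 54.4123
tree:
4.9611
8.3368 1.9495
13.3882 3.8495 0.2367
18.5861 7.5677 0.4985 0.0000
23.2279 13.3882 1.0500 0.0000 0.0000

Δt=0.45350  u=1.11978  d=0.89303  q=0.52001  discount=0.98918
step 4 (expiry): payoffs max(K−S,0) = 23.2279 13.3882 1.0500 0.0000 0.0000
step 3: (k=3,j=0): S=43.3939, (K−S)⁺=18.5861, hold=17.9151 ⇒ V=18.5861 exercise | (k=3,j=1): S=54.4123, (K−S)⁺=7.5677, hold=6.8968 ⇒ V=7.5677 exercise | (k=3,j=2): S=68.2284, (K−S)⁺=0.0000, hold=0.4985 ⇒ V=0.4985 continue | (k=3,j=3): S=85.5526, (K−S)⁺=0.0000, hold=0.0000 ⇒ V=0.0000 continue  boundary S*=54.4123
step 2: (k=2,j=0): S=48.5918, (K−S)⁺=13.3882, hold=12.7172 ⇒ V=13.3882 exercise | (k=2,j=1): S=60.9300, (K−S)⁺=1.0500, hold=3.8495 ⇒ V=3.8495 continue | (k=2,j=2): S=76.4010, (K−S)⁺=0.0000, hold=0.2367 ⇒ V=0.2367 continue  boundary S*=48.5918
step 1: (k=1,j=0): S=54.4123, (K−S)⁺=7.5677, hold=8.3368 ⇒ V=8.3368 continue | (k=1,j=1): S=68.2284, (K−S)⁺=0.0000, hold=1.9495 ⇒ V=1.9495 continue  boundary S*=-
step 0: (k=0,j=0): S=60.9300, (K−S)⁺=1.0500, hold=4.9611 ⇒ V=4.9611 continue  boundary S*=-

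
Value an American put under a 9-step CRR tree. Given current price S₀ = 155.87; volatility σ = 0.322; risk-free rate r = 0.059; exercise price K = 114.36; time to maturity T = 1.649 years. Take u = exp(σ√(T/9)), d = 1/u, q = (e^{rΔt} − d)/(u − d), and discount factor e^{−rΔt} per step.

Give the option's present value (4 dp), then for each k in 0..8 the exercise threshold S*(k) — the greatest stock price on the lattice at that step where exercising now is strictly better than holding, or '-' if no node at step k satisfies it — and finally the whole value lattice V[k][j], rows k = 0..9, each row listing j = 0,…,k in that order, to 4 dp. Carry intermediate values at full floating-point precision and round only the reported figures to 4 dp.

params: Δt=0.18322 u=1.14778 d=0.87125 q=0.50490 e^(-rΔt)=0.98925
t_9 payoffs: 69.2750 54.9650 36.1130 11.2773 0.0000 0.0000 0.0000 0.0000 0.0000 0.0000
t_8: node(8,0) S=51.7477 payoff=62.6123 vs cont=61.3827 → 62.6123 [stop]  node(8,1) S=68.1724 payoff=46.1876 vs cont=44.9580 → 46.1876 [stop]  node(8,2) S=89.8104 payoff=24.5496 vs cont=23.3200 → 24.5496 [stop]  node(8,3) S=118.3163 payoff=0.0000 vs cont=5.5234 → 5.5234 [wait]  node(8,4) S=155.8700 payoff=0.0000 vs cont=0.0000 → 0.0000 [wait]  node(8,5) S=205.3433 payoff=0.0000 vs cont=0.0000 → 0.0000 [wait]  node(8,6) S=270.5194 payoff=0.0000 vs cont=0.0000 → 0.0000 [wait]  node(8,7) S=356.3825 payoff=0.0000 vs cont=0.0000 → 0.0000 [wait]  node(8,8) S=469.4986 payoff=0.0000 vs cont=0.0000 → 0.0000 [wait]  ⇒ S*(8)=89.8104
t_7: node(7,0) S=59.3950 payoff=54.9650 vs cont=53.7354 → 54.9650 [stop]  node(7,1) S=78.2470 payoff=36.1130 vs cont=34.8834 → 36.1130 [stop]  node(7,2) S=103.0827 payoff=11.2773 vs cont=14.7826 → 14.7826 [wait]  node(7,3) S=135.8012 payoff=0.0000 vs cont=2.7052 → 2.7052 [wait]  node(7,4) S=178.9046 payoff=0.0000 vs cont=0.0000 → 0.0000 [wait]  node(7,5) S=235.6891 payoff=0.0000 vs cont=0.0000 → 0.0000 [wait]  node(7,6) S=310.4970 payoff=0.0000 vs cont=0.0000 → 0.0000 [wait]  node(7,7) S=409.0490 payoff=0.0000 vs cont=0.0000 → 0.0000 [wait]  ⇒ S*(7)=78.2470
t_6: node(6,0) S=68.1724 payoff=46.1876 vs cont=44.9580 → 46.1876 [stop]  node(6,1) S=89.8104 payoff=24.5496 vs cont=25.0708 → 25.0708 [wait]  node(6,2) S=118.3163 payoff=0.0000 vs cont=8.5913 → 8.5913 [wait]  node(6,3) S=155.8700 payoff=0.0000 vs cont=1.3250 → 1.3250 [wait]  node(6,4) S=205.3433 payoff=0.0000 vs cont=0.0000 → 0.0000 [wait]  node(6,5) S=270.5194 payoff=0.0000 vs cont=0.0000 → 0.0000 [wait]  node(6,6) S=356.3825 payoff=0.0000 vs cont=0.0000 → 0.0000 [wait]  ⇒ S*(6)=68.1724
t_5: node(5,0) S=78.2470 payoff=36.1130 vs cont=35.1437 → 36.1130 [stop]  node(5,1) S=103.0827 payoff=11.2773 vs cont=16.5702 → 16.5702 [wait]  node(5,2) S=135.8012 payoff=0.0000 vs cont=4.8696 → 4.8696 [wait]  node(5,3) S=178.9046 payoff=0.0000 vs cont=0.6489 → 0.6489 [wait]  node(5,4) S=235.6891 payoff=0.0000 vs cont=0.0000 → 0.0000 [wait]  node(5,5) S=310.4970 payoff=0.0000 vs cont=0.0000 → 0.0000 [wait]  ⇒ S*(5)=78.2470
t_4: node(4,0) S=89.8104 payoff=24.5496 vs cont=25.9636 → 25.9636 [wait]  node(4,1) S=118.3163 payoff=0.0000 vs cont=10.5479 → 10.5479 [wait]  node(4,2) S=155.8700 payoff=0.0000 vs cont=2.7091 → 2.7091 [wait]  node(4,3) S=205.3433 payoff=0.0000 vs cont=0.3178 → 0.3178 [wait]  node(4,4) S=270.5194 payoff=0.0000 vs cont=0.0000 → 0.0000 [wait]  ⇒ S*(4)=-
t_3: node(3,0) S=103.0827 payoff=11.2773 vs cont=17.9848 → 17.9848 [wait]  node(3,1) S=135.8012 payoff=0.0000 vs cont=6.5193 → 6.5193 [wait]  node(3,2) S=178.9046 payoff=0.0000 vs cont=1.4856 → 1.4856 [wait]  node(3,3) S=235.6891 payoff=0.0000 vs cont=0.1557 → 0.1557 [wait]  ⇒ S*(3)=-
t_2: node(2,0) S=118.3163 payoff=0.0000 vs cont=12.0647 → 12.0647 [wait]  node(2,1) S=155.8700 payoff=0.0000 vs cont=3.9350 → 3.9350 [wait]  node(2,2) S=205.3433 payoff=0.0000 vs cont=0.8054 → 0.8054 [wait]  ⇒ S*(2)=-
t_1: node(1,0) S=135.8012 payoff=0.0000 vs cont=7.8744 → 7.8744 [wait]  node(1,1) S=178.9046 payoff=0.0000 vs cont=2.3295 → 2.3295 [wait]  ⇒ S*(1)=-
t_0: node(0,0) S=155.8700 payoff=0.0000 vs cont=5.0203 → 5.0203 [wait]  ⇒ S*(0)=-

price = 5.0203
boundary = - - - - - 78.2470 68.1724 78.2470 89.8104
tree:
5.0203
7.8744 2.3295
12.0647 3.9350 0.8054
17.9848 6.5193 1.4856 0.1557
25.9636 10.5479 2.7091 0.3178 0.0000
36.1130 16.5702 4.8696 0.6489 0.0000 0.0000
46.1876 25.0708 8.5913 1.3250 0.0000 0.0000 0.0000
54.9650 36.1130 14.7826 2.7052 0.0000 0.0000 0.0000 0.0000
62.6123 46.1876 24.5496 5.5234 0.0000 0.0000 0.0000 0.0000 0.0000
69.2750 54.9650 36.1130 11.2773 0.0000 0.0000 0.0000 0.0000 0.0000 0.0000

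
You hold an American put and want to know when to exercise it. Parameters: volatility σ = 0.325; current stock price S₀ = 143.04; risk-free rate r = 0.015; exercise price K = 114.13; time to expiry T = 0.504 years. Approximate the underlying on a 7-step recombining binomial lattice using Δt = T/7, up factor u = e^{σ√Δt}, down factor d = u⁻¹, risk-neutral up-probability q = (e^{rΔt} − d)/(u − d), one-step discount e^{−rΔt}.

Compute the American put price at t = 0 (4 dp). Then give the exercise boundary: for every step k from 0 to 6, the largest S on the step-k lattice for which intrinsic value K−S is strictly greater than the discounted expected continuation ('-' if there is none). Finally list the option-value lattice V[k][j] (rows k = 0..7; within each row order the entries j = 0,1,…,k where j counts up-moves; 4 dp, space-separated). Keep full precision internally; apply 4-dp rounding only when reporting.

price = 2.4543
boundary = - - - - - 92.4891 100.9169
tree:
2.4543
3.9843 0.8311
6.3483 1.4769 0.1456
9.8812 2.6020 0.2827 0.0000
14.9234 4.5363 0.5489 0.0000 0.0000
21.6409 7.8065 1.0657 0.0000 0.0000 0.0000
29.3649 13.2131 2.0691 0.0000 0.0000 0.0000 0.0000
36.4438 21.6409 4.0173 0.0000 0.0000 0.0000 0.0000 0.0000

Δt=0.07200, u=1.09112, d=0.91649, q=0.48440, disc=e^(-rΔt)=0.99892
k=7 terminal: V=max(K-S,0) → 36.4438 21.6409 4.0173 0.0000 0.0000 0.0000 0.0000 0.0000
k=6: j=0 S=84.7651 intr=29.3649 cont=29.2417 V=29.3649[EX]; j=1 S=100.9169 intr=13.2131 cont=13.0899 V=13.2131[EX]; j=2 S=120.1464 intr=0.0000 cont=2.0691 V=2.0691[hold]; j=3 S=143.0400 intr=0.0000 cont=0.0000 V=0.0000[hold]; j=4 S=170.2959 intr=0.0000 cont=0.0000 V=0.0000[hold]; j=5 S=202.7454 intr=0.0000 cont=0.0000 V=0.0000[hold]; j=6 S=241.3780 intr=0.0000 cont=0.0000 V=0.0000[hold]  S*(6)=100.9169
k=5: j=0 S=92.4891 intr=21.6409 cont=21.5177 V=21.6409[EX]; j=1 S=110.1127 intr=4.0173 cont=7.8065 V=7.8065[hold]; j=2 S=131.0944 intr=0.0000 cont=1.0657 V=1.0657[hold]; j=3 S=156.0741 intr=0.0000 cont=0.0000 V=0.0000[hold]; j=4 S=185.8136 intr=0.0000 cont=0.0000 V=0.0000[hold]; j=5 S=221.2200 intr=0.0000 cont=0.0000 V=0.0000[hold]  S*(5)=92.4891
k=4: j=0 S=100.9169 intr=13.2131 cont=14.9234 V=14.9234[hold]; j=1 S=120.1464 intr=0.0000 cont=4.5363 V=4.5363[hold]; j=2 S=143.0400 intr=0.0000 cont=0.5489 V=0.5489[hold]; j=3 S=170.2959 intr=0.0000 cont=0.0000 V=0.0000[hold]; j=4 S=202.7454 intr=0.0000 cont=0.0000 V=0.0000[hold]  S*(4)=-
k=3: j=0 S=110.1127 intr=4.0173 cont=9.8812 V=9.8812[hold]; j=1 S=131.0944 intr=0.0000 cont=2.6020 V=2.6020[hold]; j=2 S=156.0741 intr=0.0000 cont=0.2827 V=0.2827[hold]; j=3 S=185.8136 intr=0.0000 cont=0.0000 V=0.0000[hold]  S*(3)=-
k=2: j=0 S=120.1464 intr=0.0000 cont=6.3483 V=6.3483[hold]; j=1 S=143.0400 intr=0.0000 cont=1.4769 V=1.4769[hold]; j=2 S=170.2959 intr=0.0000 cont=0.1456 V=0.1456[hold]  S*(2)=-
k=1: j=0 S=131.0944 intr=0.0000 cont=3.9843 V=3.9843[hold]; j=1 S=156.0741 intr=0.0000 cont=0.8311 V=0.8311[hold]  S*(1)=-
k=0: j=0 S=143.0400 intr=0.0000 cont=2.4543 V=2.4543[hold]  S*(0)=-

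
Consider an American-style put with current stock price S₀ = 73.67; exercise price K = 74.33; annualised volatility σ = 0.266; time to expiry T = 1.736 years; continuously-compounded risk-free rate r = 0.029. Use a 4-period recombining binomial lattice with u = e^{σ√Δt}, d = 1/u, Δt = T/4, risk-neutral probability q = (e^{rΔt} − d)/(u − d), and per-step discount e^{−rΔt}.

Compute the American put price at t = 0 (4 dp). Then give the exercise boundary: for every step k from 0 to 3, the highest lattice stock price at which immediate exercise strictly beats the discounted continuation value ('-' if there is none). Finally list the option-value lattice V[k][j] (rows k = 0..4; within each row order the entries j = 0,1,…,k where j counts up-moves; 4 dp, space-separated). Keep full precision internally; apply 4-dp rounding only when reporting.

price = 8.8145
boundary = - - 51.8897 61.8281
tree:
8.8145
14.3766 3.3042
22.4403 6.4292 0.1659
30.7811 12.5019 0.3309 0.0000
37.7813 22.4403 0.6600 0.0000 0.0000

Δt=0.43400  u=1.19153  d=0.83926  q=0.49226  discount=0.98749
step 4 (expiry): payoffs max(K−S,0) = 37.7813 22.4403 0.6600 0.0000 0.0000
step 3: (k=3,j=0): S=43.5489, (K−S)⁺=30.7811, hold=29.8515 ⇒ V=30.7811 exercise | (k=3,j=1): S=61.8281, (K−S)⁺=12.5019, hold=11.5722 ⇒ V=12.5019 exercise | (k=3,j=2): S=87.7799, (K−S)⁺=0.0000, hold=0.3309 ⇒ V=0.3309 continue | (k=3,j=3): S=124.6248, (K−S)⁺=0.0000, hold=0.0000 ⇒ V=0.0000 continue  boundary S*=61.8281
step 2: (k=2,j=0): S=51.8897, (K−S)⁺=22.4403, hold=21.5106 ⇒ V=22.4403 exercise | (k=2,j=1): S=73.6700, (K−S)⁺=0.6600, hold=6.4292 ⇒ V=6.4292 continue | (k=2,j=2): S=104.5923, (K−S)⁺=0.0000, hold=0.1659 ⇒ V=0.1659 continue  boundary S*=51.8897
step 1: (k=1,j=0): S=61.8281, (K−S)⁺=12.5019, hold=14.3766 ⇒ V=14.3766 continue | (k=1,j=1): S=87.7799, (K−S)⁺=0.0000, hold=3.3042 ⇒ V=3.3042 continue  boundary S*=-
step 0: (k=0,j=0): S=73.6700, (K−S)⁺=0.6600, hold=8.8145 ⇒ V=8.8145 continue  boundary S*=-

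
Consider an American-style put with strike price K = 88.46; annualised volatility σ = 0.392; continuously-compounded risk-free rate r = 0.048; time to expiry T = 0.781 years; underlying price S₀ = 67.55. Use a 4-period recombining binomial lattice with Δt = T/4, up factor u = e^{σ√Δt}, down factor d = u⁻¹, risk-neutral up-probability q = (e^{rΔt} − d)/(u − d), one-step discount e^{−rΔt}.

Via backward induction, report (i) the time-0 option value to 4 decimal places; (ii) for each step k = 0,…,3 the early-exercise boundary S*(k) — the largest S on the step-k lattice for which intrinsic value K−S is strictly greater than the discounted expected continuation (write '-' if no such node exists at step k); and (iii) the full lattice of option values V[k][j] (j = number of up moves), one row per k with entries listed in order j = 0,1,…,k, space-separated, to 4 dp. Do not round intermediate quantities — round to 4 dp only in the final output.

Δt=0.19525  u=1.18912  d=0.84096  q=0.48385  discount=0.99067
step 4 (expiry): payoffs max(K−S,0) = 54.6751 40.6879 20.9100 0.0000 0.0000
step 3: (k=3,j=0): S=40.1743, (K−S)⁺=48.2857, hold=47.4605 ⇒ V=48.2857 exercise | (k=3,j=1): S=56.8067, (K−S)⁺=31.6533, hold=30.8281 ⇒ V=31.6533 exercise | (k=3,j=2): S=80.3250, (K−S)⁺=8.1350, hold=10.6920 ⇒ V=10.6920 continue | (k=3,j=3): S=113.5801, (K−S)⁺=0.0000, hold=0.0000 ⇒ V=0.0000 continue  boundary S*=56.8067
step 2: (k=2,j=0): S=47.7721, (K−S)⁺=40.6879, hold=39.8628 ⇒ V=40.6879 exercise | (k=2,j=1): S=67.5500, (K−S)⁺=20.9100, hold=21.3105 ⇒ V=21.3105 continue | (k=2,j=2): S=95.5161, (K−S)⁺=0.0000, hold=5.4672 ⇒ V=5.4672 continue  boundary S*=47.7721
step 1: (k=1,j=0): S=56.8067, (K−S)⁺=31.6533, hold=31.0201 ⇒ V=31.6533 exercise | (k=1,j=1): S=80.3250, (K−S)⁺=8.1350, hold=13.5175 ⇒ V=13.5175 continue  boundary S*=56.8067
step 0: (k=0,j=0): S=67.5500, (K−S)⁺=20.9100, hold=22.6649 ⇒ V=22.6649 continue  boundary S*=-

price = 22.6649
boundary = - 56.8067 47.7721 56.8067
tree:
22.6649
31.6533 13.5175
40.6879 21.3105 5.4672
48.2857 31.6533 10.6920 0.0000
54.6751 40.6879 20.9100 0.0000 0.0000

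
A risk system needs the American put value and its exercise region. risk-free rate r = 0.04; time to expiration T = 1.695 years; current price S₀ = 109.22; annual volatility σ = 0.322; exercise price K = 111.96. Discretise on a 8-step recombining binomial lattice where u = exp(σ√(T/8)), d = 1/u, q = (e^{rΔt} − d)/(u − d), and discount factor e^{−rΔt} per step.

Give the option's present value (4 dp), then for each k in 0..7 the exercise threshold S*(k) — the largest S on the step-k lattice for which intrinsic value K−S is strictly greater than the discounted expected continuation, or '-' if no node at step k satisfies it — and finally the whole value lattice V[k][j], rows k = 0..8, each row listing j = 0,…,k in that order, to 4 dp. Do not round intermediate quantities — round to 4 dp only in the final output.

price = 16.4483
boundary = - - - 70.0154 60.3704 70.0154 81.2013 94.1744
tree:
16.4483
23.2303 9.7198
31.7819 14.7894 4.6458
41.9446 21.8229 7.7720 1.4934
51.5896 30.9926 12.7185 2.7915 0.1769
59.9059 41.9446 20.2038 5.1982 0.3510 0.0000
67.0767 51.5896 30.7587 9.6389 0.6963 0.0000 0.0000
73.2596 59.9059 41.9446 17.7856 1.3812 0.0000 0.0000 0.0000
78.5908 67.0767 51.5896 30.7587 2.7400 0.0000 0.0000 0.0000 0.0000

Δt=0.21188  u=1.15976  d=0.86224  q=0.49162  discount=0.99156
step 8 (expiry): payoffs max(K−S,0) = 78.5908 67.0767 51.5896 30.7587 2.7400 0.0000 0.0000 0.0000 0.0000
step 7: (k=7,j=0): S=38.7004, (K−S)⁺=73.2596, hold=72.3147 ⇒ V=73.2596 exercise | (k=7,j=1): S=52.0541, (K−S)⁺=59.9059, hold=58.9611 ⇒ V=59.9059 exercise | (k=7,j=2): S=70.0154, (K−S)⁺=41.9446, hold=40.9997 ⇒ V=41.9446 exercise | (k=7,j=3): S=94.1744, (K−S)⁺=17.7856, hold=16.8408 ⇒ V=17.7856 exercise | (k=7,j=4): S=126.6694, (K−S)⁺=0.0000, hold=1.3812 ⇒ V=1.3812 continue | (k=7,j=5): S=170.3769, (K−S)⁺=0.0000, hold=0.0000 ⇒ V=0.0000 continue | (k=7,j=6): S=229.1657, (K−S)⁺=0.0000, hold=0.0000 ⇒ V=0.0000 continue | (k=7,j=7): S=308.2397, (K−S)⁺=0.0000, hold=0.0000 ⇒ V=0.0000 continue  boundary S*=94.1744
step 6: (k=6,j=0): S=44.8833, (K−S)⁺=67.0767, hold=66.1318 ⇒ V=67.0767 exercise | (k=6,j=1): S=60.3704, (K−S)⁺=51.5896, hold=50.6447 ⇒ V=51.5896 exercise | (k=6,j=2): S=81.2013, (K−S)⁺=30.7587, hold=29.8138 ⇒ V=30.7587 exercise | (k=6,j=3): S=109.2200, (K−S)⁺=2.7400, hold=9.6389 ⇒ V=9.6389 continue | (k=6,j=4): S=146.9065, (K−S)⁺=0.0000, hold=0.6963 ⇒ V=0.6963 continue | (k=6,j=5): S=197.5969, (K−S)⁺=0.0000, hold=0.0000 ⇒ V=0.0000 continue | (k=6,j=6): S=265.7780, (K−S)⁺=0.0000, hold=0.0000 ⇒ V=0.0000 continue  boundary S*=81.2013
step 5: (k=5,j=0): S=52.0541, (K−S)⁺=59.9059, hold=58.9611 ⇒ V=59.9059 exercise | (k=5,j=1): S=70.0154, (K−S)⁺=41.9446, hold=40.9997 ⇒ V=41.9446 exercise | (k=5,j=2): S=94.1744, (K−S)⁺=17.7856, hold=20.2038 ⇒ V=20.2038 continue | (k=5,j=3): S=126.6694, (K−S)⁺=0.0000, hold=5.1982 ⇒ V=5.1982 continue | (k=5,j=4): S=170.3769, (K−S)⁺=0.0000, hold=0.3510 ⇒ V=0.3510 continue | (k=5,j=5): S=229.1657, (K−S)⁺=0.0000, hold=0.0000 ⇒ V=0.0000 continue  boundary S*=70.0154
step 4: (k=4,j=0): S=60.3704, (K−S)⁺=51.5896, hold=50.6447 ⇒ V=51.5896 exercise | (k=4,j=1): S=81.2013, (K−S)⁺=30.7587, hold=30.9926 ⇒ V=30.9926 continue | (k=4,j=2): S=109.2200, (K−S)⁺=2.7400, hold=12.7185 ⇒ V=12.7185 continue | (k=4,j=3): S=146.9065, (K−S)⁺=0.0000, hold=2.7915 ⇒ V=2.7915 continue | (k=4,j=4): S=197.5969, (K−S)⁺=0.0000, hold=0.1769 ⇒ V=0.1769 continue  boundary S*=60.3704
step 3: (k=3,j=0): S=70.0154, (K−S)⁺=41.9446, hold=41.1138 ⇒ V=41.9446 exercise | (k=3,j=1): S=94.1744, (K−S)⁺=17.7856, hold=21.8229 ⇒ V=21.8229 continue | (k=3,j=2): S=126.6694, (K−S)⁺=0.0000, hold=7.7720 ⇒ V=7.7720 continue | (k=3,j=3): S=170.3769, (K−S)⁺=0.0000, hold=1.4934 ⇒ V=1.4934 continue  boundary S*=70.0154
step 2: (k=2,j=0): S=81.2013, (K−S)⁺=30.7587, hold=31.7819 ⇒ V=31.7819 continue | (k=2,j=1): S=109.2200, (K−S)⁺=2.7400, hold=14.7894 ⇒ V=14.7894 continue | (k=2,j=2): S=146.9065, (K−S)⁺=0.0000, hold=4.6458 ⇒ V=4.6458 continue  boundary S*=-
step 1: (k=1,j=0): S=94.1744, (K−S)⁺=17.7856, hold=23.2303 ⇒ V=23.2303 continue | (k=1,j=1): S=126.6694, (K−S)⁺=0.0000, hold=9.7198 ⇒ V=9.7198 continue  boundary S*=-
step 0: (k=0,j=0): S=109.2200, (K−S)⁺=2.7400, hold=16.4483 ⇒ V=16.4483 continue  boundary S*=-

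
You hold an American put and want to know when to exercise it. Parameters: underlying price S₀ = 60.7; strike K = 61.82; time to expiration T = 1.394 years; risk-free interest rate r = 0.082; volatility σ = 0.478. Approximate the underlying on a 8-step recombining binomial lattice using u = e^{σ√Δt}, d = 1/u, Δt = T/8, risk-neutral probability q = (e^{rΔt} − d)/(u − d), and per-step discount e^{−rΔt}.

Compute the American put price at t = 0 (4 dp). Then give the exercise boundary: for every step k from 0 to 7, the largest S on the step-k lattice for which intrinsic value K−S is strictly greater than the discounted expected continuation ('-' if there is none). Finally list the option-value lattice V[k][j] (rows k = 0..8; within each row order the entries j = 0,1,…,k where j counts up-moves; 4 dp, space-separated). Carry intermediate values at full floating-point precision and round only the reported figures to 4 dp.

price = 11.0814
boundary = - - - 33.3596 40.7265 33.3596 40.7265 49.7202
tree:
11.0814
15.6862 6.5414
21.5112 9.9927 3.0865
28.4604 14.8015 5.2049 0.9384
34.4947 21.0935 8.5879 1.7826 0.0738
39.4375 28.4604 13.7538 3.3809 0.1456 0.0000
43.4862 34.4947 21.0935 6.4017 0.2874 0.0000 0.0000
46.8025 39.4375 28.4604 12.0998 0.5674 0.0000 0.0000 0.0000
49.5190 43.4862 34.4947 21.0935 1.1200 0.0000 0.0000 0.0000 0.0000

Δt=0.17425  u=1.22083  d=0.81911  q=0.48611  discount=0.98581
step 8 (expiry): payoffs max(K−S,0) = 49.5190 43.4862 34.4947 21.0935 1.1200 0.0000 0.0000 0.0000 0.0000
step 7: (k=7,j=0): S=15.0175, (K−S)⁺=46.8025, hold=45.9255 ⇒ V=46.8025 exercise | (k=7,j=1): S=22.3825, (K−S)⁺=39.4375, hold=38.5605 ⇒ V=39.4375 exercise | (k=7,j=2): S=33.3596, (K−S)⁺=28.4604, hold=27.5834 ⇒ V=28.4604 exercise | (k=7,j=3): S=49.7202, (K−S)⁺=12.0998, hold=11.2228 ⇒ V=12.0998 exercise | (k=7,j=4): S=74.1045, (K−S)⁺=0.0000, hold=0.5674 ⇒ V=0.5674 continue | (k=7,j=5): S=110.4477, (K−S)⁺=0.0000, hold=0.0000 ⇒ V=0.0000 continue | (k=7,j=6): S=164.6147, (K−S)⁺=0.0000, hold=0.0000 ⇒ V=0.0000 continue | (k=7,j=7): S=245.3469, (K−S)⁺=0.0000, hold=0.0000 ⇒ V=0.0000 continue  boundary S*=49.7202
step 6: (k=6,j=0): S=18.3338, (K−S)⁺=43.4862, hold=42.6092 ⇒ V=43.4862 exercise | (k=6,j=1): S=27.3253, (K−S)⁺=34.4947, hold=33.6177 ⇒ V=34.4947 exercise | (k=6,j=2): S=40.7265, (K−S)⁺=21.0935, hold=20.2165 ⇒ V=21.0935 exercise | (k=6,j=3): S=60.7000, (K−S)⁺=1.1200, hold=6.4017 ⇒ V=6.4017 continue | (k=6,j=4): S=90.4692, (K−S)⁺=0.0000, hold=0.2874 ⇒ V=0.2874 continue | (k=6,j=5): S=134.8381, (K−S)⁺=0.0000, hold=0.0000 ⇒ V=0.0000 continue | (k=6,j=6): S=200.9670, (K−S)⁺=0.0000, hold=0.0000 ⇒ V=0.0000 continue  boundary S*=40.7265
step 5: (k=5,j=0): S=22.3825, (K−S)⁺=39.4375, hold=38.5605 ⇒ V=39.4375 exercise | (k=5,j=1): S=33.3596, (K−S)⁺=28.4604, hold=27.5834 ⇒ V=28.4604 exercise | (k=5,j=2): S=49.7202, (K−S)⁺=12.0998, hold=13.7538 ⇒ V=13.7538 continue | (k=5,j=3): S=74.1045, (K−S)⁺=0.0000, hold=3.3809 ⇒ V=3.3809 continue | (k=5,j=4): S=110.4477, (K−S)⁺=0.0000, hold=0.1456 ⇒ V=0.1456 continue | (k=5,j=5): S=164.6147, (K−S)⁺=0.0000, hold=0.0000 ⇒ V=0.0000 continue  boundary S*=33.3596
step 4: (k=4,j=0): S=27.3253, (K−S)⁺=34.4947, hold=33.6177 ⇒ V=34.4947 exercise | (k=4,j=1): S=40.7265, (K−S)⁺=21.0935, hold=21.0091 ⇒ V=21.0935 exercise | (k=4,j=2): S=60.7000, (K−S)⁺=1.1200, hold=8.5879 ⇒ V=8.5879 continue | (k=4,j=3): S=90.4692, (K−S)⁺=0.0000, hold=1.7826 ⇒ V=1.7826 continue | (k=4,j=4): S=134.8381, (K−S)⁺=0.0000, hold=0.0738 ⇒ V=0.0738 continue  boundary S*=40.7265
step 3: (k=3,j=0): S=33.3596, (K−S)⁺=28.4604, hold=27.5834 ⇒ V=28.4604 exercise | (k=3,j=1): S=49.7202, (K−S)⁺=12.0998, hold=14.8015 ⇒ V=14.8015 continue | (k=3,j=2): S=74.1045, (K−S)⁺=0.0000, hold=5.2049 ⇒ V=5.2049 continue | (k=3,j=3): S=110.4477, (K−S)⁺=0.0000, hold=0.9384 ⇒ V=0.9384 continue  boundary S*=33.3596
step 2: (k=2,j=0): S=40.7265, (K−S)⁺=21.0935, hold=21.5112 ⇒ V=21.5112 continue | (k=2,j=1): S=60.7000, (K−S)⁺=1.1200, hold=9.9927 ⇒ V=9.9927 continue | (k=2,j=2): S=90.4692, (K−S)⁺=0.0000, hold=3.0865 ⇒ V=3.0865 continue  boundary S*=-
step 1: (k=1,j=0): S=49.7202, (K−S)⁺=12.0998, hold=15.6862 ⇒ V=15.6862 continue | (k=1,j=1): S=74.1045, (K−S)⁺=0.0000, hold=6.5414 ⇒ V=6.5414 continue  boundary S*=-
step 0: (k=0,j=0): S=60.7000, (K−S)⁺=1.1200, hold=11.0814 ⇒ V=11.0814 continue  boundary S*=-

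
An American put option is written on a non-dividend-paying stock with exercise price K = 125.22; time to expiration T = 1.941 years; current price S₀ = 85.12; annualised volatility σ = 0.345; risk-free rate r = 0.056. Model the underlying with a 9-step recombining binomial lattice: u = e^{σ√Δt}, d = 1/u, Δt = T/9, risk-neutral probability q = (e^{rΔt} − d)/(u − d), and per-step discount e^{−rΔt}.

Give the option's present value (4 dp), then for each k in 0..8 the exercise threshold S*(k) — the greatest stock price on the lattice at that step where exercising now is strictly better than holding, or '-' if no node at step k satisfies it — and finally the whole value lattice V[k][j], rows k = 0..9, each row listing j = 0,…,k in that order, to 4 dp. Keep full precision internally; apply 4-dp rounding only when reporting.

Δt=0.21567  u=1.17377  d=0.85196  q=0.49779  discount=0.98800
step 9 (expiry): payoffs max(K−S,0) = 105.0922 97.4894 87.0147 72.5836 52.7013 25.3090 0.0000 0.0000 0.0000 0.0000
step 8: (k=8,j=0): S=23.6253, (K−S)⁺=101.5947, hold=100.0914 ⇒ V=101.5947 exercise | (k=8,j=1): S=32.5493, (K−S)⁺=92.6707, hold=91.1675 ⇒ V=92.6707 exercise | (k=8,j=2): S=44.8441, (K−S)⁺=80.3759, hold=78.8727 ⇒ V=80.3759 exercise | (k=8,j=3): S=61.7829, (K−S)⁺=63.4371, hold=61.9339 ⇒ V=63.4371 exercise | (k=8,j=4): S=85.1200, (K−S)⁺=40.1000, hold=38.5968 ⇒ V=40.1000 exercise | (k=8,j=5): S=117.2722, (K−S)⁺=7.9478, hold=12.5579 ⇒ V=12.5579 continue | (k=8,j=6): S=161.5691, (K−S)⁺=0.0000, hold=0.0000 ⇒ V=0.0000 continue | (k=8,j=7): S=222.5982, (K−S)⁺=0.0000, hold=0.0000 ⇒ V=0.0000 continue | (k=8,j=8): S=306.6797, (K−S)⁺=0.0000, hold=0.0000 ⇒ V=0.0000 continue  boundary S*=85.1200
step 7: (k=7,j=0): S=27.7306, (K−S)⁺=97.4894, hold=95.9861 ⇒ V=97.4894 exercise | (k=7,j=1): S=38.2053, (K−S)⁺=87.0147, hold=85.5115 ⇒ V=87.0147 exercise | (k=7,j=2): S=52.6364, (K−S)⁺=72.5836, hold=71.0803 ⇒ V=72.5836 exercise | (k=7,j=3): S=72.5187, (K−S)⁺=52.7013, hold=51.1981 ⇒ V=52.7013 exercise | (k=7,j=4): S=99.9110, (K−S)⁺=25.3090, hold=26.0731 ⇒ V=26.0731 continue | (k=7,j=5): S=137.6501, (K−S)⁺=0.0000, hold=6.2310 ⇒ V=6.2310 continue | (k=7,j=6): S=189.6444, (K−S)⁺=0.0000, hold=0.0000 ⇒ V=0.0000 continue | (k=7,j=7): S=261.2783, (K−S)⁺=0.0000, hold=0.0000 ⇒ V=0.0000 continue  boundary S*=72.5187
step 6: (k=6,j=0): S=32.5493, (K−S)⁺=92.6707, hold=91.1675 ⇒ V=92.6707 exercise | (k=6,j=1): S=44.8441, (K−S)⁺=80.3759, hold=78.8727 ⇒ V=80.3759 exercise | (k=6,j=2): S=61.7829, (K−S)⁺=63.4371, hold=61.9339 ⇒ V=63.4371 exercise | (k=6,j=3): S=85.1200, (K−S)⁺=40.1000, hold=38.9725 ⇒ V=40.1000 exercise | (k=6,j=4): S=117.2722, (K−S)⁺=7.9478, hold=16.0015 ⇒ V=16.0015 continue | (k=6,j=5): S=161.5691, (K−S)⁺=0.0000, hold=3.0917 ⇒ V=3.0917 continue | (k=6,j=6): S=222.5982, (K−S)⁺=0.0000, hold=0.0000 ⇒ V=0.0000 continue  boundary S*=85.1200
step 5: (k=5,j=0): S=38.2053, (K−S)⁺=87.0147, hold=85.5115 ⇒ V=87.0147 exercise | (k=5,j=1): S=52.6364, (K−S)⁺=72.5836, hold=71.0803 ⇒ V=72.5836 exercise | (k=5,j=2): S=72.5187, (K−S)⁺=52.7013, hold=51.1981 ⇒ V=52.7013 exercise | (k=5,j=3): S=99.9110, (K−S)⁺=25.3090, hold=27.7667 ⇒ V=27.7667 continue | (k=5,j=4): S=137.6501, (K−S)⁺=0.0000, hold=9.4602 ⇒ V=9.4602 continue | (k=5,j=5): S=189.6444, (K−S)⁺=0.0000, hold=1.5341 ⇒ V=1.5341 continue  boundary S*=72.5187
step 4: (k=4,j=0): S=44.8441, (K−S)⁺=80.3759, hold=78.8727 ⇒ V=80.3759 exercise | (k=4,j=1): S=61.7829, (K−S)⁺=63.4371, hold=61.9339 ⇒ V=63.4371 exercise | (k=4,j=2): S=85.1200, (K−S)⁺=40.1000, hold=39.8055 ⇒ V=40.1000 exercise | (k=4,j=3): S=117.2722, (K−S)⁺=7.9478, hold=18.4300 ⇒ V=18.4300 continue | (k=4,j=4): S=161.5691, (K−S)⁺=0.0000, hold=5.4485 ⇒ V=5.4485 continue  boundary S*=85.1200
step 3: (k=3,j=0): S=52.6364, (K−S)⁺=72.5836, hold=71.0803 ⇒ V=72.5836 exercise | (k=3,j=1): S=72.5187, (K−S)⁺=52.7013, hold=51.1981 ⇒ V=52.7013 exercise | (k=3,j=2): S=99.9110, (K−S)⁺=25.3090, hold=28.9610 ⇒ V=28.9610 continue | (k=3,j=3): S=137.6501, (K−S)⁺=0.0000, hold=11.8243 ⇒ V=11.8243 continue  boundary S*=72.5187
step 2: (k=2,j=0): S=61.7829, (K−S)⁺=63.4371, hold=61.9339 ⇒ V=63.4371 exercise | (k=2,j=1): S=85.1200, (K−S)⁺=40.1000, hold=40.3929 ⇒ V=40.3929 continue | (k=2,j=2): S=117.2722, (K−S)⁺=7.9478, hold=20.1853 ⇒ V=20.1853 continue  boundary S*=61.7829
step 1: (k=1,j=0): S=72.5187, (K−S)⁺=52.7013, hold=51.3421 ⇒ V=52.7013 exercise | (k=1,j=1): S=99.9110, (K−S)⁺=25.3090, hold=29.9696 ⇒ V=29.9696 continue  boundary S*=72.5187
step 0: (k=0,j=0): S=85.1200, (K−S)⁺=40.1000, hold=40.8889 ⇒ V=40.8889 continue  boundary S*=-

price = 40.8889
boundary = - 72.5187 61.7829 72.5187 85.1200 72.5187 85.1200 72.5187 85.1200
tree:
40.8889
52.7013 29.9696
63.4371 40.3929 20.1853
72.5836 52.7013 28.9610 11.8243
80.3759 63.4371 40.1000 18.4300 5.4485
87.0147 72.5836 52.7013 27.7667 9.4602 1.5341
92.6707 80.3759 63.4371 40.1000 16.0015 3.0917 0.0000
97.4894 87.0147 72.5836 52.7013 26.0731 6.2310 0.0000 0.0000
101.5947 92.6707 80.3759 63.4371 40.1000 12.5579 0.0000 0.0000 0.0000
105.0922 97.4894 87.0147 72.5836 52.7013 25.3090 0.0000 0.0000 0.0000 0.0000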